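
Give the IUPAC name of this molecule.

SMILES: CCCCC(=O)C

The longest chain bearing the carbonyl is 6 carbons long (hexane).
The principal characteristic group is a ketone (C=O on an internal carbon), named with the suffix -one.
Number the chain so that numbering from this end puts the carbonyl group at C-2 rather than C-5.
That gives the carbonyl at C-2.
Assembling the pieces gives hexan-2-one.

hexan-2-one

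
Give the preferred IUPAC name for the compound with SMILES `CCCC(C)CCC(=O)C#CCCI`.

The longest chain bearing the carbonyl and the multiple bond is 11 carbons long (undecane).
The principal characteristic group is a ketone (C=O on an internal carbon), named with the suffix -one.
The chain contains a C≡C triple bond, so the unsaturation ending is -yne.
Number the chain so that numbering from this end puts the carbonyl group at C-5 rather than C-7.
That gives the carbonyl at C-5; the triple bond between C-3 and C-4; an iodo group at C-1; a methyl group at C-8.
Substituent prefixes are cited in alphabetical order (multiplying prefixes like di-/tri- are ignored for ordering).
The name is 1-iodo-8-methylundec-3-yn-5-one.

1-iodo-8-methylundec-3-yn-5-one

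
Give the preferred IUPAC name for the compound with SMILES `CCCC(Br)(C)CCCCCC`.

4-bromo-4-methyldecane

The parent chain contains 10 carbons (decane).
Number the chain so that the substituent locant set {4,4} is lower than {7,7} at the first point of difference.
This places a bromo group at C-4; a methyl group at C-4.
Prefixes are listed alphabetically: bromo, methyl.
The name is 4-bromo-4-methyldecane.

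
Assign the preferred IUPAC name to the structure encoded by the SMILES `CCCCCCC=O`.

Counting along the main chain through the –CHO group gives 7 carbons: the parent is heptane.
The highest-priority functional group is an aldehyde (terminal –CHO), so the name ends in -al.
Choose the numbering such that the aldehyde carbon is C-1 by definition.
Assembling the pieces gives heptanal.

heptanal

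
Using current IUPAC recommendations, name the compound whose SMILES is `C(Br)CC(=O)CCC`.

1-bromohexan-3-one

Counting along the main chain through the carbonyl gives 6 carbons: the parent is hexane.
The highest-priority functional group is a ketone (C=O on an internal carbon), so the name ends in -one.
Choose the numbering such that numbering from this end puts the carbonyl group at C-3 rather than C-4.
That gives the carbonyl at C-3; a bromo group at C-1.
The name is 1-bromohexan-3-one.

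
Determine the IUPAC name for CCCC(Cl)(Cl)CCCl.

1,3,3-trichlorohexane

The longest continuous carbon chain has 6 atoms, so the parent hydride is hexane.
The numbering direction is chosen so that the substituent locant set {1,3,3} is lower than {4,4,6} at the first point of difference.
That gives chloro groups at C-1 and C-3 (×2).
The name is 1,3,3-trichlorohexane.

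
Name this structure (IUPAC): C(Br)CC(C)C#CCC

7-bromo-5-methylhept-3-yne

The longest carbon chain that includes the multiple bond has 7 carbons, so the parent hydride is heptane.
The chain contains a C≡C triple bond, so the unsaturation ending is -yne.
The numbering direction is chosen so that numbering from this end puts the triple bond at C-3 rather than C-4.
With this numbering: the triple bond between C-3 and C-4; a bromo group at C-7; a methyl group at C-5.
The substituents are ordered alphabetically, ignoring any di-/tri- multipliers.
The name is 7-bromo-5-methylhept-3-yne.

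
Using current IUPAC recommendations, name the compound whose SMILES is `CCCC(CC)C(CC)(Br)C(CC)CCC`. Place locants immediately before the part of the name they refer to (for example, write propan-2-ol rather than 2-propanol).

5-bromo-4,5,6-triethylnonane

The longest carbon chain is 9 atoms: the parent is nonane.
The molecule is symmetric, so either numbering direction gives the same locants.
That gives a bromo group at C-5; ethyl groups at C-4 and C-5 and C-6.
The substituents are ordered alphabetically, ignoring any di-/tri- multipliers.
The name is 5-bromo-4,5,6-triethylnonane.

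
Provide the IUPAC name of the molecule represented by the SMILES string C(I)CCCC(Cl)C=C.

The longest carbon chain that includes the multiple bond has 7 carbons, so the parent hydride is heptane.
The chain contains a C=C double bond, so the unsaturation ending is -ene.
Choose the numbering such that numbering from this end puts the double bond at C-1 rather than C-6.
With this numbering: the double bond between C-1 and C-2; a chloro group at C-3; an iodo group at C-7.
Substituent prefixes are cited in alphabetical order (multiplying prefixes like di-/tri- are ignored for ordering).
Assembling the pieces gives 3-chloro-7-iodohept-1-ene.

3-chloro-7-iodohept-1-ene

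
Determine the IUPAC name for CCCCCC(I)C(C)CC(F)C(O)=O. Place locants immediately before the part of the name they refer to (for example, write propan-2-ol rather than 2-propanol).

The longest carbon chain that includes the –COOH group has 10 carbons, so the parent hydride is decane.
The principal characteristic group is a carboxylic acid (terminal –COOH), named with the suffix -oic acid.
Choose the numbering such that the carboxylic acid carbon is C-1 by definition.
That gives a fluoro group at C-2; an iodo group at C-5; a methyl group at C-4.
Substituent prefixes are cited in alphabetical order (multiplying prefixes like di-/tri- are ignored for ordering).
Putting it together: 2-fluoro-5-iodo-4-methyldecanoic acid.

2-fluoro-5-iodo-4-methyldecanoic acid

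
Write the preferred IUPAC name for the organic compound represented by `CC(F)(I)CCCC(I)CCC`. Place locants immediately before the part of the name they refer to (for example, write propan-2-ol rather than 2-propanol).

2-fluoro-2,6-diiodononane

The longest continuous carbon chain has 9 atoms, so the parent hydride is nonane.
The numbering direction is chosen so that the substituent locant set {2,2,6} is lower than {4,8,8} at the first point of difference.
That gives a fluoro group at C-2; iodo groups at C-2 and C-6.
Prefixes are listed alphabetically: fluoro, iodo.
The name is 2-fluoro-2,6-diiodononane.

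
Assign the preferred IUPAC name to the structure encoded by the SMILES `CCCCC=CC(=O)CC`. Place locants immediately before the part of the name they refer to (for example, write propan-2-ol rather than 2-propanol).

non-4-en-3-one

The longest chain bearing the carbonyl and the multiple bond is 9 carbons long (nonane).
The highest-priority functional group is a ketone (C=O on an internal carbon), so the name ends in -one.
The chain contains a C=C double bond, so the unsaturation ending is -ene.
The numbering direction is chosen so that numbering from this end puts the carbonyl group at C-3 rather than C-7.
That gives the carbonyl at C-3; the double bond between C-4 and C-5.
The name is non-4-en-3-one.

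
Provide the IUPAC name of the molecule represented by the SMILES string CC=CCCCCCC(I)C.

9-iododec-2-ene

Counting along the main chain through the multiple bond gives 10 carbons: the parent is decane.
The chain contains a C=C double bond, so the unsaturation ending is -ene.
The numbering direction is chosen so that numbering from this end puts the double bond at C-2 rather than C-8.
This places the double bond between C-2 and C-3; an iodo group at C-9.
The name is 9-iododec-2-ene.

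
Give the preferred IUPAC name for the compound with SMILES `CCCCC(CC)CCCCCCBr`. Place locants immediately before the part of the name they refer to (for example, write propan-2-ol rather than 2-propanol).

The parent chain contains 11 carbons (undecane).
Number the chain so that the substituent locant set {1,7} is lower than {5,11} at the first point of difference.
That gives a bromo group at C-1; an ethyl group at C-7.
Prefixes are listed alphabetically: bromo, ethyl.
Putting it together: 1-bromo-7-ethylundecane.

1-bromo-7-ethylundecane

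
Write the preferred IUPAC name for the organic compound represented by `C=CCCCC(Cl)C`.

The longest carbon chain that includes the multiple bond has 7 carbons, so the parent hydride is heptane.
The chain contains a C=C double bond, so the unsaturation ending is -ene.
Choose the numbering such that numbering from this end puts the double bond at C-1 rather than C-6.
That gives the double bond between C-1 and C-2; a chloro group at C-6.
Putting it together: 6-chlorohept-1-ene.

6-chlorohept-1-ene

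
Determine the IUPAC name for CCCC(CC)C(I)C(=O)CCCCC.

4-ethyl-5-iodoundecan-6-one

Counting along the main chain through the carbonyl gives 11 carbons: the parent is undecane.
The highest-priority functional group is a ketone (C=O on an internal carbon), so the name ends in -one.
Choose the numbering such that the substituent locant set {4,5} is lower than {7,8} at the first point of difference.
That gives the carbonyl at C-6; an ethyl group at C-4; an iodo group at C-5.
The substituents are ordered alphabetically, ignoring any di-/tri- multipliers.
Assembling the pieces gives 4-ethyl-5-iodoundecan-6-one.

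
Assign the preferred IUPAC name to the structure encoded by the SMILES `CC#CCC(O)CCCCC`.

The longest carbon chain that includes the –OH group and the multiple bond has 10 carbons, so the parent hydride is decane.
The principal characteristic group is an alcohol (–OH), named with the suffix -ol.
A C≡C triple bond in the chain gives the infix -yne-.
The numbering direction is chosen so that numbering from this end puts the hydroxyl group at C-5 rather than C-6.
With this numbering: the hydroxyl at C-5; the triple bond between C-2 and C-3.
Assembling the pieces gives dec-2-yn-5-ol.

dec-2-yn-5-ol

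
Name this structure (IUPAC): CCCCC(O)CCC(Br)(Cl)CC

8-bromo-8-chlorodecan-5-ol

The longest carbon chain that includes the –OH group has 10 carbons, so the parent hydride is decane.
The principal characteristic group is an alcohol (–OH), named with the suffix -ol.
The numbering direction is chosen so that numbering from this end puts the hydroxyl group at C-5 rather than C-6.
That gives the hydroxyl at C-5; a bromo group at C-8; a chloro group at C-8.
Substituent prefixes are cited in alphabetical order (multiplying prefixes like di-/tri- are ignored for ordering).
Putting it together: 8-bromo-8-chlorodecan-5-ol.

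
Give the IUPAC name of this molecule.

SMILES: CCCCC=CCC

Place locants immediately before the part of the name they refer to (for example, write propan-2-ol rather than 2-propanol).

oct-3-ene

The longest carbon chain that includes the multiple bond has 8 carbons, so the parent hydride is octane.
The chain contains a C=C double bond, so the unsaturation ending is -ene.
Number the chain so that numbering from this end puts the double bond at C-3 rather than C-5.
This places the double bond between C-3 and C-4.
Putting it together: oct-3-ene.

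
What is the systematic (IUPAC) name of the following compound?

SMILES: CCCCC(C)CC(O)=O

3-methylheptanoic acid

Counting along the main chain through the –COOH group gives 7 carbons: the parent is heptane.
The highest-priority functional group is a carboxylic acid (terminal –COOH), so the name ends in -oic acid.
The numbering direction is chosen so that the carboxylic acid carbon is C-1 by definition.
With this numbering: a methyl group at C-3.
Putting it together: 3-methylheptanoic acid.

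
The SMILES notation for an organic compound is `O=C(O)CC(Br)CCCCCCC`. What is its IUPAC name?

3-bromodecanoic acid

The longest chain bearing the –COOH group is 10 carbons long (decane).
The highest-priority functional group is a carboxylic acid (terminal –COOH), so the name ends in -oic acid.
Choose the numbering such that the carboxylic acid carbon is C-1 by definition.
With this numbering: a bromo group at C-3.
Putting it together: 3-bromodecanoic acid.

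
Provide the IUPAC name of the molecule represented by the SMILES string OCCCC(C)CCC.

Counting along the main chain through the –OH group gives 7 carbons: the parent is heptane.
The principal characteristic group is an alcohol (–OH), named with the suffix -ol.
Choose the numbering such that numbering from this end puts the hydroxyl group at C-1 rather than C-7.
With this numbering: the hydroxyl at C-1; a methyl group at C-4.
The name is 4-methylheptan-1-ol.

4-methylheptan-1-ol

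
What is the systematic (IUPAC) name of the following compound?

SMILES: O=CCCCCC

hexanal

The longest chain bearing the –CHO group is 6 carbons long (hexane).
The highest-priority functional group is an aldehyde (terminal –CHO), so the name ends in -al.
Number the chain so that the aldehyde carbon is C-1 by definition.
Putting it together: hexanal.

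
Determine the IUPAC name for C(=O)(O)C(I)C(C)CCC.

2-iodo-3-methylhexanoic acid

The longest chain bearing the –COOH group is 6 carbons long (hexane).
A carboxylic acid (terminal –COOH) is the principal characteristic group, giving the suffix -oic acid.
Number the chain so that the carboxylic acid carbon is C-1 by definition.
That gives an iodo group at C-2; a methyl group at C-3.
Substituent prefixes are cited in alphabetical order (multiplying prefixes like di-/tri- are ignored for ordering).
Putting it together: 2-iodo-3-methylhexanoic acid.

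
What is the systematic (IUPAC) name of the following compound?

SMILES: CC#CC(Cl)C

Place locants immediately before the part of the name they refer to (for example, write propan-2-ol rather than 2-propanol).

4-chloropent-2-yne

Counting along the main chain through the multiple bond gives 5 carbons: the parent is pentane.
The chain contains a C≡C triple bond, so the unsaturation ending is -yne.
Choose the numbering such that numbering from this end puts the triple bond at C-2 rather than C-3.
With this numbering: the triple bond between C-2 and C-3; a chloro group at C-4.
The name is 4-chloropent-2-yne.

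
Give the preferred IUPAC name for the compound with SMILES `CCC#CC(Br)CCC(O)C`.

Counting along the main chain through the –OH group and the multiple bond gives 9 carbons: the parent is nonane.
An alcohol (–OH) is the principal characteristic group, giving the suffix -ol.
A C≡C triple bond in the chain gives the infix -yne-.
Choose the numbering such that numbering from this end puts the hydroxyl group at C-2 rather than C-8.
This places the hydroxyl at C-2; the triple bond between C-6 and C-7; a bromo group at C-5.
Assembling the pieces gives 5-bromonon-6-yn-2-ol.

5-bromonon-6-yn-2-ol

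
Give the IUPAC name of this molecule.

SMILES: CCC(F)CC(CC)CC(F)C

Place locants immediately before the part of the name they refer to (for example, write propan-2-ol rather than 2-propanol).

The longest carbon chain is 8 atoms: the parent is octane.
Choose the numbering such that the substituent locant set {2,4,6} is lower than {3,5,7} at the first point of difference.
This places an ethyl group at C-4; fluoro groups at C-2 and C-6.
Prefixes are listed alphabetically: ethyl, fluoro.
The name is 4-ethyl-2,6-difluorooctane.

4-ethyl-2,6-difluorooctane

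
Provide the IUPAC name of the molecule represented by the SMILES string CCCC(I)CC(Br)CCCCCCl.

The longest carbon chain is 11 atoms: the parent is undecane.
Number the chain so that the substituent locant set {1,6,8} is lower than {4,6,11} at the first point of difference.
This places a bromo group at C-6; a chloro group at C-1; an iodo group at C-8.
The substituents are ordered alphabetically, ignoring any di-/tri- multipliers.
Putting it together: 6-bromo-1-chloro-8-iodoundecane.

6-bromo-1-chloro-8-iodoundecane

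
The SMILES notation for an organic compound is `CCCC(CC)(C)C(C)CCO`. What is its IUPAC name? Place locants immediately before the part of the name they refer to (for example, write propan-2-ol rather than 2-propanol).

4-ethyl-3,4-dimethylheptan-1-ol

The longest carbon chain that includes the –OH group has 7 carbons, so the parent hydride is heptane.
The principal characteristic group is an alcohol (–OH), named with the suffix -ol.
Choose the numbering such that numbering from this end puts the hydroxyl group at C-1 rather than C-7.
This places the hydroxyl at C-1; an ethyl group at C-4; methyl groups at C-3 and C-4.
Prefixes are listed alphabetically: ethyl, methyl.
The name is 4-ethyl-3,4-dimethylheptan-1-ol.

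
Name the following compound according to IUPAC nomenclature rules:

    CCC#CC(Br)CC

The longest chain bearing the multiple bond is 7 carbons long (heptane).
There is one C≡C triple bond, indicated by the ending -yne.
Choose the numbering such that numbering from this end puts the triple bond at C-3 rather than C-4.
That gives the triple bond between C-3 and C-4; a bromo group at C-5.
The name is 5-bromohept-3-yne.

5-bromohept-3-yne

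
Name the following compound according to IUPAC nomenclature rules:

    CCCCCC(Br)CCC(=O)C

The longest carbon chain that includes the carbonyl has 10 carbons, so the parent hydride is decane.
A ketone (C=O on an internal carbon) is the principal characteristic group, giving the suffix -one.
Choose the numbering such that numbering from this end puts the carbonyl group at C-2 rather than C-9.
This places the carbonyl at C-2; a bromo group at C-5.
Assembling the pieces gives 5-bromodecan-2-one.

5-bromodecan-2-one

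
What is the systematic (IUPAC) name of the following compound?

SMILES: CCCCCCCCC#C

dec-1-yne

The longest chain bearing the multiple bond is 10 carbons long (decane).
The chain contains a C≡C triple bond, so the unsaturation ending is -yne.
Choose the numbering such that numbering from this end puts the triple bond at C-1 rather than C-9.
With this numbering: the triple bond between C-1 and C-2.
Assembling the pieces gives dec-1-yne.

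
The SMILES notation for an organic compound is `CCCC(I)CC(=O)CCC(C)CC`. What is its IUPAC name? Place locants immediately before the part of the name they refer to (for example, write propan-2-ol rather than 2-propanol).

8-iodo-3-methylundecan-6-one

Counting along the main chain through the carbonyl gives 11 carbons: the parent is undecane.
The highest-priority functional group is a ketone (C=O on an internal carbon), so the name ends in -one.
Choose the numbering such that the substituent locant set {3,8} is lower than {4,9} at the first point of difference.
With this numbering: the carbonyl at C-6; an iodo group at C-8; a methyl group at C-3.
Substituent prefixes are cited in alphabetical order (multiplying prefixes like di-/tri- are ignored for ordering).
The name is 8-iodo-3-methylundecan-6-one.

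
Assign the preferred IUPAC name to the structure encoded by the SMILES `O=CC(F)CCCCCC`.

2-fluorooctanal

The longest carbon chain that includes the –CHO group has 8 carbons, so the parent hydride is octane.
An aldehyde (terminal –CHO) is the principal characteristic group, giving the suffix -al.
The numbering direction is chosen so that the aldehyde carbon is C-1 by definition.
With this numbering: a fluoro group at C-2.
Putting it together: 2-fluorooctanal.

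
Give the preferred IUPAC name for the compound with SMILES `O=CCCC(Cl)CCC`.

4-chloroheptanal

Counting along the main chain through the –CHO group gives 7 carbons: the parent is heptane.
An aldehyde (terminal –CHO) is the principal characteristic group, giving the suffix -al.
Choose the numbering such that the aldehyde carbon is C-1 by definition.
With this numbering: a chloro group at C-4.
Putting it together: 4-chloroheptanal.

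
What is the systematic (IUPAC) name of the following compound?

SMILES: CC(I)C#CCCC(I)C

2,7-diiodooct-3-yne

The longest chain bearing the multiple bond is 8 carbons long (octane).
The chain contains a C≡C triple bond, so the unsaturation ending is -yne.
Number the chain so that numbering from this end puts the triple bond at C-3 rather than C-5.
With this numbering: the triple bond between C-3 and C-4; iodo groups at C-2 and C-7.
Putting it together: 2,7-diiodooct-3-yne.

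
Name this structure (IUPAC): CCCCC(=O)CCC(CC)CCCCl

11-chloro-8-ethylundecan-5-one

The longest chain bearing the carbonyl is 11 carbons long (undecane).
A ketone (C=O on an internal carbon) is the principal characteristic group, giving the suffix -one.
Choose the numbering such that numbering from this end puts the carbonyl group at C-5 rather than C-7.
This places the carbonyl at C-5; a chloro group at C-11; an ethyl group at C-8.
Prefixes are listed alphabetically: chloro, ethyl.
Assembling the pieces gives 11-chloro-8-ethylundecan-5-one.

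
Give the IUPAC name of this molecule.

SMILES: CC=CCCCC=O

hept-5-enal

The longest chain bearing the –CHO group and the multiple bond is 7 carbons long (heptane).
An aldehyde (terminal –CHO) is the principal characteristic group, giving the suffix -al.
There is one C=C double bond, indicated by the ending -ene.
Number the chain so that the aldehyde carbon is C-1 by definition.
That gives the double bond between C-5 and C-6.
Putting it together: hept-5-enal.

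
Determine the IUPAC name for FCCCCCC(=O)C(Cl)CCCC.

The longest carbon chain that includes the carbonyl has 11 carbons, so the parent hydride is undecane.
The highest-priority functional group is a ketone (C=O on an internal carbon), so the name ends in -one.
Number the chain so that the substituent locant set {1,7} is lower than {5,11} at the first point of difference.
With this numbering: the carbonyl at C-6; a chloro group at C-7; a fluoro group at C-1.
Prefixes are listed alphabetically: chloro, fluoro.
Putting it together: 7-chloro-1-fluoroundecan-6-one.

7-chloro-1-fluoroundecan-6-one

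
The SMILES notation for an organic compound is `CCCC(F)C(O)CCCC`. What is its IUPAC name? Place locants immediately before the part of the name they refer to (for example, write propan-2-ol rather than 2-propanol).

Counting along the main chain through the –OH group gives 9 carbons: the parent is nonane.
An alcohol (–OH) is the principal characteristic group, giving the suffix -ol.
Choose the numbering such that the substituent locant set {4} is lower than {6} at the first point of difference.
This places the hydroxyl at C-5; a fluoro group at C-4.
Assembling the pieces gives 4-fluorononan-5-ol.

4-fluorononan-5-ol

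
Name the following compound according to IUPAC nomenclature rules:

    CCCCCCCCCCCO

Counting along the main chain through the –OH group gives 11 carbons: the parent is undecane.
The highest-priority functional group is an alcohol (–OH), so the name ends in -ol.
Number the chain so that numbering from this end puts the hydroxyl group at C-1 rather than C-11.
This places the hydroxyl at C-1.
Assembling the pieces gives undecan-1-ol.

undecan-1-ol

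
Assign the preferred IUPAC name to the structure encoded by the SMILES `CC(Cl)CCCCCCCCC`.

2-chloroundecane

The longest carbon chain is 11 atoms: the parent is undecane.
Number the chain so that the substituent locant set {2} is lower than {10} at the first point of difference.
This places a chloro group at C-2.
Assembling the pieces gives 2-chloroundecane.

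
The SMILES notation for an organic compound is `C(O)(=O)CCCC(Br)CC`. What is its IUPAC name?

5-bromoheptanoic acid

The longest chain bearing the –COOH group is 7 carbons long (heptane).
The highest-priority functional group is a carboxylic acid (terminal –COOH), so the name ends in -oic acid.
Number the chain so that the carboxylic acid carbon is C-1 by definition.
With this numbering: a bromo group at C-5.
Assembling the pieces gives 5-bromoheptanoic acid.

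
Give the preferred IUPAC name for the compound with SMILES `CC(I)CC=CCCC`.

2-iodooct-4-ene

The longest chain bearing the multiple bond is 8 carbons long (octane).
There is one C=C double bond, indicated by the ending -ene.
Number the chain so that the substituent locant set {2} is lower than {7} at the first point of difference.
With this numbering: the double bond between C-4 and C-5; an iodo group at C-2.
Assembling the pieces gives 2-iodooct-4-ene.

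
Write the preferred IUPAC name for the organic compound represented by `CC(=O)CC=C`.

pent-4-en-2-one

Counting along the main chain through the carbonyl and the multiple bond gives 5 carbons: the parent is pentane.
The highest-priority functional group is a ketone (C=O on an internal carbon), so the name ends in -one.
A C=C double bond in the chain gives the infix -ene-.
Choose the numbering such that numbering from this end puts the carbonyl group at C-2 rather than C-4.
That gives the carbonyl at C-2; the double bond between C-4 and C-5.
Assembling the pieces gives pent-4-en-2-one.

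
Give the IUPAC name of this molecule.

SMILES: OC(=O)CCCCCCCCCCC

dodecanoic acid

The longest chain bearing the –COOH group is 12 carbons long (dodecane).
The principal characteristic group is a carboxylic acid (terminal –COOH), named with the suffix -oic acid.
Choose the numbering such that the carboxylic acid carbon is C-1 by definition.
Assembling the pieces gives dodecanoic acid.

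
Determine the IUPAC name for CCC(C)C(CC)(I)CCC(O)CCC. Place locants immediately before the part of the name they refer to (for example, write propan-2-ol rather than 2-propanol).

7-ethyl-7-iodo-8-methyldecan-4-ol

Counting along the main chain through the –OH group gives 10 carbons: the parent is decane.
The principal characteristic group is an alcohol (–OH), named with the suffix -ol.
Number the chain so that numbering from this end puts the hydroxyl group at C-4 rather than C-7.
With this numbering: the hydroxyl at C-4; an ethyl group at C-7; an iodo group at C-7; a methyl group at C-8.
Prefixes are listed alphabetically: ethyl, iodo, methyl.
Putting it together: 7-ethyl-7-iodo-8-methyldecan-4-ol.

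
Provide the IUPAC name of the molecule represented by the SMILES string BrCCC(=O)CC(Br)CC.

Counting along the main chain through the carbonyl gives 7 carbons: the parent is heptane.
The principal characteristic group is a ketone (C=O on an internal carbon), named with the suffix -one.
The numbering direction is chosen so that numbering from this end puts the carbonyl group at C-3 rather than C-5.
That gives the carbonyl at C-3; bromo groups at C-1 and C-5.
Putting it together: 1,5-dibromoheptan-3-one.

1,5-dibromoheptan-3-one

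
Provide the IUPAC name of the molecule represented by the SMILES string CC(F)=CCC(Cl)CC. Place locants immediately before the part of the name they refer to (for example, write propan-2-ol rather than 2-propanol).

5-chloro-2-fluorohept-2-ene

The longest carbon chain that includes the multiple bond has 7 carbons, so the parent hydride is heptane.
The chain contains a C=C double bond, so the unsaturation ending is -ene.
Choose the numbering such that numbering from this end puts the double bond at C-2 rather than C-5.
That gives the double bond between C-2 and C-3; a chloro group at C-5; a fluoro group at C-2.
Substituent prefixes are cited in alphabetical order (multiplying prefixes like di-/tri- are ignored for ordering).
Assembling the pieces gives 5-chloro-2-fluorohept-2-ene.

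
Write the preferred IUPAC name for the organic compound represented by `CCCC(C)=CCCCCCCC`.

4-methyldodec-4-ene

The longest chain bearing the multiple bond is 12 carbons long (dodecane).
The chain contains a C=C double bond, so the unsaturation ending is -ene.
Choose the numbering such that numbering from this end puts the double bond at C-4 rather than C-8.
That gives the double bond between C-4 and C-5; a methyl group at C-4.
Putting it together: 4-methyldodec-4-ene.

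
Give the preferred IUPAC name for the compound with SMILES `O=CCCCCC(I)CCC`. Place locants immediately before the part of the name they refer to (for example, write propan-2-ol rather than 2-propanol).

The longest chain bearing the –CHO group is 9 carbons long (nonane).
The principal characteristic group is an aldehyde (terminal –CHO), named with the suffix -al.
Number the chain so that the aldehyde carbon is C-1 by definition.
This places an iodo group at C-6.
Putting it together: 6-iodononanal.

6-iodononanal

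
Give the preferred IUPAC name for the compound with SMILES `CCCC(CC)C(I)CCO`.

4-ethyl-3-iodoheptan-1-ol

The longest chain bearing the –OH group is 7 carbons long (heptane).
An alcohol (–OH) is the principal characteristic group, giving the suffix -ol.
The numbering direction is chosen so that numbering from this end puts the hydroxyl group at C-1 rather than C-7.
This places the hydroxyl at C-1; an ethyl group at C-4; an iodo group at C-3.
Prefixes are listed alphabetically: ethyl, iodo.
Assembling the pieces gives 4-ethyl-3-iodoheptan-1-ol.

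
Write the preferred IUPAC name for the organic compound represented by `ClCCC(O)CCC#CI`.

The longest carbon chain that includes the –OH group and the multiple bond has 7 carbons, so the parent hydride is heptane.
The highest-priority functional group is an alcohol (–OH), so the name ends in -ol.
The chain contains a C≡C triple bond, so the unsaturation ending is -yne.
Choose the numbering such that numbering from this end puts the hydroxyl group at C-3 rather than C-5.
With this numbering: the hydroxyl at C-3; the triple bond between C-6 and C-7; a chloro group at C-1; an iodo group at C-7.
The substituents are ordered alphabetically, ignoring any di-/tri- multipliers.
Putting it together: 1-chloro-7-iodohept-6-yn-3-ol.

1-chloro-7-iodohept-6-yn-3-ol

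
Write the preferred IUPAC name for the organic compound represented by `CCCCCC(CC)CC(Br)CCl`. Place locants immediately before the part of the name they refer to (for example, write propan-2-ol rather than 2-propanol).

The parent chain contains 9 carbons (nonane).
Choose the numbering such that the substituent locant set {1,2,4} is lower than {6,8,9} at the first point of difference.
That gives a bromo group at C-2; a chloro group at C-1; an ethyl group at C-4.
Prefixes are listed alphabetically: bromo, chloro, ethyl.
The name is 2-bromo-1-chloro-4-ethylnonane.

2-bromo-1-chloro-4-ethylnonane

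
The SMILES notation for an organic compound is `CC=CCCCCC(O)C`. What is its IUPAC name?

non-7-en-2-ol

Counting along the main chain through the –OH group and the multiple bond gives 9 carbons: the parent is nonane.
An alcohol (–OH) is the principal characteristic group, giving the suffix -ol.
The chain contains a C=C double bond, so the unsaturation ending is -ene.
Number the chain so that numbering from this end puts the hydroxyl group at C-2 rather than C-8.
With this numbering: the hydroxyl at C-2; the double bond between C-7 and C-8.
Putting it together: non-7-en-2-ol.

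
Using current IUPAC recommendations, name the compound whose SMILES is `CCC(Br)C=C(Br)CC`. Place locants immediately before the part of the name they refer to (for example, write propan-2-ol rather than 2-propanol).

3,5-dibromohept-3-ene

The longest chain bearing the multiple bond is 7 carbons long (heptane).
The chain contains a C=C double bond, so the unsaturation ending is -ene.
Choose the numbering such that numbering from this end puts the double bond at C-3 rather than C-4.
With this numbering: the double bond between C-3 and C-4; bromo groups at C-3 and C-5.
Putting it together: 3,5-dibromohept-3-ene.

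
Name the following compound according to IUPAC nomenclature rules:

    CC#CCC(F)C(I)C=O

3-fluoro-2-iodohept-5-ynal

The longest chain bearing the –CHO group and the multiple bond is 7 carbons long (heptane).
The principal characteristic group is an aldehyde (terminal –CHO), named with the suffix -al.
There is one C≡C triple bond, indicated by the ending -yne.
The numbering direction is chosen so that the aldehyde carbon is C-1 by definition.
With this numbering: the triple bond between C-5 and C-6; a fluoro group at C-3; an iodo group at C-2.
Prefixes are listed alphabetically: fluoro, iodo.
The name is 3-fluoro-2-iodohept-5-ynal.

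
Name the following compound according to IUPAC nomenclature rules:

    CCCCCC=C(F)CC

3-fluoronon-3-ene

Counting along the main chain through the multiple bond gives 9 carbons: the parent is nonane.
The chain contains a C=C double bond, so the unsaturation ending is -ene.
Number the chain so that numbering from this end puts the double bond at C-3 rather than C-6.
That gives the double bond between C-3 and C-4; a fluoro group at C-3.
Putting it together: 3-fluoronon-3-ene.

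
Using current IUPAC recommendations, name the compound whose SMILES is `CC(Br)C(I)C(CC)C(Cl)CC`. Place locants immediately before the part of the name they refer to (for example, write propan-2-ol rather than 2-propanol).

2-bromo-5-chloro-4-ethyl-3-iodoheptane

The parent chain contains 7 carbons (heptane).
Number the chain so that the substituent locant set {2,3,4,5} is lower than {3,4,5,6} at the first point of difference.
With this numbering: a bromo group at C-2; a chloro group at C-5; an ethyl group at C-4; an iodo group at C-3.
The substituents are ordered alphabetically, ignoring any di-/tri- multipliers.
The name is 2-bromo-5-chloro-4-ethyl-3-iodoheptane.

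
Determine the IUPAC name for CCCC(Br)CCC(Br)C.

2,5-dibromooctane

The parent chain contains 8 carbons (octane).
Number the chain so that the substituent locant set {2,5} is lower than {4,7} at the first point of difference.
With this numbering: bromo groups at C-2 and C-5.
Assembling the pieces gives 2,5-dibromooctane.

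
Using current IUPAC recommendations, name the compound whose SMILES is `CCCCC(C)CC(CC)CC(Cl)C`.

The longest carbon chain is 10 atoms: the parent is decane.
Number the chain so that the substituent locant set {2,4,6} is lower than {5,7,9} at the first point of difference.
With this numbering: a chloro group at C-2; an ethyl group at C-4; a methyl group at C-6.
Substituent prefixes are cited in alphabetical order (multiplying prefixes like di-/tri- are ignored for ordering).
Assembling the pieces gives 2-chloro-4-ethyl-6-methyldecane.

2-chloro-4-ethyl-6-methyldecane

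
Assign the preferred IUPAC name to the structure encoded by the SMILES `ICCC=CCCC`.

1-iodohept-3-ene

Counting along the main chain through the multiple bond gives 7 carbons: the parent is heptane.
The chain contains a C=C double bond, so the unsaturation ending is -ene.
Number the chain so that numbering from this end puts the double bond at C-3 rather than C-4.
That gives the double bond between C-3 and C-4; an iodo group at C-1.
Assembling the pieces gives 1-iodohept-3-ene.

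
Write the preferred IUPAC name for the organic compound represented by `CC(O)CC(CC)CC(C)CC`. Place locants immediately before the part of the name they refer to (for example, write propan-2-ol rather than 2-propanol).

Counting along the main chain through the –OH group gives 8 carbons: the parent is octane.
The highest-priority functional group is an alcohol (–OH), so the name ends in -ol.
Number the chain so that numbering from this end puts the hydroxyl group at C-2 rather than C-7.
With this numbering: the hydroxyl at C-2; an ethyl group at C-4; a methyl group at C-6.
Substituent prefixes are cited in alphabetical order (multiplying prefixes like di-/tri- are ignored for ordering).
Assembling the pieces gives 4-ethyl-6-methyloctan-2-ol.

4-ethyl-6-methyloctan-2-ol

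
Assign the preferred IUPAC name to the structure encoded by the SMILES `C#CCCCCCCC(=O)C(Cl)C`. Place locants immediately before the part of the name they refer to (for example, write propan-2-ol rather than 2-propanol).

The longest chain bearing the carbonyl and the multiple bond is 11 carbons long (undecane).
A ketone (C=O on an internal carbon) is the principal characteristic group, giving the suffix -one.
A C≡C triple bond in the chain gives the infix -yne-.
The numbering direction is chosen so that numbering from this end puts the carbonyl group at C-3 rather than C-9.
With this numbering: the carbonyl at C-3; the triple bond between C-10 and C-11; a chloro group at C-2.
Putting it together: 2-chloroundec-10-yn-3-one.

2-chloroundec-10-yn-3-one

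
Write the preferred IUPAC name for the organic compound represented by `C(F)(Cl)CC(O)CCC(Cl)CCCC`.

Counting along the main chain through the –OH group gives 10 carbons: the parent is decane.
An alcohol (–OH) is the principal characteristic group, giving the suffix -ol.
Number the chain so that numbering from this end puts the hydroxyl group at C-3 rather than C-8.
With this numbering: the hydroxyl at C-3; chloro groups at C-1 and C-6; a fluoro group at C-1.
Prefixes are listed alphabetically: chloro, fluoro.
Putting it together: 1,6-dichloro-1-fluorodecan-3-ol.

1,6-dichloro-1-fluorodecan-3-ol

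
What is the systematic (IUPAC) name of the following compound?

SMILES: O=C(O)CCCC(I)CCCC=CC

The longest chain bearing the –COOH group and the multiple bond is 11 carbons long (undecane).
The principal characteristic group is a carboxylic acid (terminal –COOH), named with the suffix -oic acid.
The chain contains a C=C double bond, so the unsaturation ending is -ene.
Number the chain so that the carboxylic acid carbon is C-1 by definition.
That gives the double bond between C-9 and C-10; an iodo group at C-5.
The name is 5-iodoundec-9-enoic acid.

5-iodoundec-9-enoic acid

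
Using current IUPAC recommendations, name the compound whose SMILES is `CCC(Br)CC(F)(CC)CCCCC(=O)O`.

8-bromo-6-ethyl-6-fluorodecanoic acid

The longest chain bearing the –COOH group is 10 carbons long (decane).
A carboxylic acid (terminal –COOH) is the principal characteristic group, giving the suffix -oic acid.
Choose the numbering such that the carboxylic acid carbon is C-1 by definition.
That gives a bromo group at C-8; an ethyl group at C-6; a fluoro group at C-6.
The substituents are ordered alphabetically, ignoring any di-/tri- multipliers.
Putting it together: 8-bromo-6-ethyl-6-fluorodecanoic acid.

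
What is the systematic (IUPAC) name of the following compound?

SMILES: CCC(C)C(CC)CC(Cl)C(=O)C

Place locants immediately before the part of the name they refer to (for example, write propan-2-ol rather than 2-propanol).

3-chloro-5-ethyl-6-methyloctan-2-one

The longest chain bearing the carbonyl is 8 carbons long (octane).
The highest-priority functional group is a ketone (C=O on an internal carbon), so the name ends in -one.
Choose the numbering such that numbering from this end puts the carbonyl group at C-2 rather than C-7.
With this numbering: the carbonyl at C-2; a chloro group at C-3; an ethyl group at C-5; a methyl group at C-6.
Substituent prefixes are cited in alphabetical order (multiplying prefixes like di-/tri- are ignored for ordering).
Assembling the pieces gives 3-chloro-5-ethyl-6-methyloctan-2-one.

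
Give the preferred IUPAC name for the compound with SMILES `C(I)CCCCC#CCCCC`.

Counting along the main chain through the multiple bond gives 11 carbons: the parent is undecane.
There is one C≡C triple bond, indicated by the ending -yne.
Choose the numbering such that numbering from this end puts the triple bond at C-5 rather than C-6.
That gives the triple bond between C-5 and C-6; an iodo group at C-11.
Assembling the pieces gives 11-iodoundec-5-yne.

11-iodoundec-5-yne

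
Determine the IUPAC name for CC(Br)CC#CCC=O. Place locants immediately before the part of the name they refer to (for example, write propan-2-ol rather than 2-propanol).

6-bromohept-3-ynal

The longest chain bearing the –CHO group and the multiple bond is 7 carbons long (heptane).
The highest-priority functional group is an aldehyde (terminal –CHO), so the name ends in -al.
There is one C≡C triple bond, indicated by the ending -yne.
Choose the numbering such that the aldehyde carbon is C-1 by definition.
This places the triple bond between C-3 and C-4; a bromo group at C-6.
Putting it together: 6-bromohept-3-ynal.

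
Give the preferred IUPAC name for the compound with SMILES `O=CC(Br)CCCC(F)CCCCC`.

Counting along the main chain through the –CHO group gives 11 carbons: the parent is undecane.
An aldehyde (terminal –CHO) is the principal characteristic group, giving the suffix -al.
Choose the numbering such that the aldehyde carbon is C-1 by definition.
That gives a bromo group at C-2; a fluoro group at C-6.
The substituents are ordered alphabetically, ignoring any di-/tri- multipliers.
The name is 2-bromo-6-fluoroundecanal.

2-bromo-6-fluoroundecanal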